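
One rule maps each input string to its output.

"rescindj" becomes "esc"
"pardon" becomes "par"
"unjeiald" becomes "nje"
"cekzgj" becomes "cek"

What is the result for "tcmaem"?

tcm

The rule is to swap the front and back halves of the string, then keep only the last 3 characters.
On "tcmaem" that produces "tcm".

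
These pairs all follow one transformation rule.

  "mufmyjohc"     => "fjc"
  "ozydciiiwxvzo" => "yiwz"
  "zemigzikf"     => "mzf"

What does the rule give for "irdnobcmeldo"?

dbeo

The pattern: keep one character in every 3, starting at position 3 (positions 3rd, 6th, 9th, ...).
On "irdnobcmeldo" that produces "dbeo".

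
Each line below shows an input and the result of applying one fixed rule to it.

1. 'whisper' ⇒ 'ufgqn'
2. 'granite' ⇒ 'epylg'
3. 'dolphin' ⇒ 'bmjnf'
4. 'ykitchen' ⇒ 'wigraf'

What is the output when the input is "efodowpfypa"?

The pattern: delete the last 2 characters, then shift every letter 2 places backward in the alphabet (wrapping around).
For "efodowpfypa", step one produces "efodowpfy"; step two turns that into "cdmbmundw".

cdmbmundw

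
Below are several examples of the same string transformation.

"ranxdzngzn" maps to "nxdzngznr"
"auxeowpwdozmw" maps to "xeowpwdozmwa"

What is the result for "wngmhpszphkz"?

gmhpszphkzw

What's happening: move the first character to the end, then delete the first character.
"wngmhpszphkz" → "ngmhpszphkzw" → "gmhpszphkzw".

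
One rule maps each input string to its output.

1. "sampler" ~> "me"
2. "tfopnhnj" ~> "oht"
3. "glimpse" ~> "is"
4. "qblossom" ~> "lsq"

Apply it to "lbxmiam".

xa

Looking at the pairs, the operation is to move the first character to the end, then keep one character in every 3, starting at position 2 (positions 2nd, 5th, 8th, ...).
On "lbxmiam": the first step gives "bxmiaml", and the second then gives "xa".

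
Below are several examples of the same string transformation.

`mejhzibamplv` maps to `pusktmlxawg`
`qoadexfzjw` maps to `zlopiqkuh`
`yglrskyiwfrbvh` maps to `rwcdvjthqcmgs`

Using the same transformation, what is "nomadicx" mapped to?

zxlotni

Each output is the input with this applied: shift every letter 11 places forward in the alphabet (wrapping around), then delete the first character.
For "nomadicx" the result is "zxlotni".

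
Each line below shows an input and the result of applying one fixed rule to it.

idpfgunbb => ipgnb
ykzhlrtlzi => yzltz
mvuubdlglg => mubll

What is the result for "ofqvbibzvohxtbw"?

The transformation: keep every other character starting from the first (positions 1st, 3rd, 5th, ...).
"ofqvbibzvohxtbw" → "oqbbvhtw".

oqbbvhtw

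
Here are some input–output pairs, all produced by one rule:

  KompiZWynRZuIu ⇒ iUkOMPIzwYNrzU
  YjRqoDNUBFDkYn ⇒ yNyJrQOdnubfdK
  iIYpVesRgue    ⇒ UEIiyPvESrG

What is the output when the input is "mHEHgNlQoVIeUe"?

The transformation: move the last 2 characters to the front (rotate right by 2), then flip the case of every letter.
So "mHEHgNlQoVIeUe" becomes "uEMhehGnLqOviE".

uEMhehGnLqOviE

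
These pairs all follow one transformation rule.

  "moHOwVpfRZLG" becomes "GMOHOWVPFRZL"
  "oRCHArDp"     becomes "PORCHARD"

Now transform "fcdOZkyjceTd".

DFCDOZKYJCET

Each output is the input with this applied: move the last character to the front, then convert every letter to uppercase.
On "fcdOZkyjceTd": the first step gives "dfcdOZkyjceT", and the second then gives "DFCDOZKYJCET".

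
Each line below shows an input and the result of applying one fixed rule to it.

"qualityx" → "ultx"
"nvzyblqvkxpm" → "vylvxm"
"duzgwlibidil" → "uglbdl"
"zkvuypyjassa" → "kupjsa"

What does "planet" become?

In each case the input is transformed by: keep every other character starting from the second (positions 2nd, 4th, 6th, ...).
On "planet" that produces "lnt".

lnt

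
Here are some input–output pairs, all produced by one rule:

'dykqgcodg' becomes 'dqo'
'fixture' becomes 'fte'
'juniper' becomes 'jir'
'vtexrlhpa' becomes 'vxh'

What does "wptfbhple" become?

Rule — keep one character in every 3, starting at position 1 (positions 1st, 4th, 7th, ...).
Applying that to "wptfbhple" gives "wfp".

wfp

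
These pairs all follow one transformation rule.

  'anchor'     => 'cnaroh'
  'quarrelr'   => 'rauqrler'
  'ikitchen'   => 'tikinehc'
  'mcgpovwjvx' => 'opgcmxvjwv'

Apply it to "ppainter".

iappretn

In each case the input is transformed by: reverse the string, then swap the front and back halves of the string.
For "ppainter", step one produces "retniapp"; step two turns that into "iappretn".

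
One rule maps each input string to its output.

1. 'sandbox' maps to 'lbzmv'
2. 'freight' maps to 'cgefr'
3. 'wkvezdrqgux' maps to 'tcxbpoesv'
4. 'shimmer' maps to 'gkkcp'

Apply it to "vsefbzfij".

Rule — shift every letter 2 places backward in the alphabet (wrapping around), then delete the first 2 characters.
On "vsefbzfij": the first step gives "tqcdzxdgh", and the second then gives "cdzxdgh".

cdzxdgh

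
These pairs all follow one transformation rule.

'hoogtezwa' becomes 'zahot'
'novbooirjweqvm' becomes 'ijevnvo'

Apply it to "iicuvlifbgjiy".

ibjyicv

Rule — keep every other character starting from the first (positions 1st, 3rd, 5th, ...), then move the first 3 characters to the end (rotate left by 3).
Working it through for "iicuvlifbgjiy": intermediate "icvibjy", final "ibjyicv".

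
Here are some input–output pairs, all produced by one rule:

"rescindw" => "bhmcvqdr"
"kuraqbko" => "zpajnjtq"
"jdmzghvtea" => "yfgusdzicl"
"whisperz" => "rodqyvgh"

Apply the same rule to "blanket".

mjdsakz

The pattern: move the first 3 characters to the end (rotate left by 3), then shift every letter 1 place backward in the alphabet (wrapping around).
On "blanket": the first step gives "nketbla", and the second then gives "mjdsakz".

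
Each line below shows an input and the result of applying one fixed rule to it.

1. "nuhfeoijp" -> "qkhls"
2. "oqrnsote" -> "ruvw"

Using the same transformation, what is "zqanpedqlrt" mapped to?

The rule is to keep every other character starting from the first (positions 1st, 3rd, 5th, ...), then shift every letter 3 places forward in the alphabet (wrapping around).
Starting from "zqanpedqlrt": after the first operation, "zapdlt"; after the second, "cdsgow".

cdsgow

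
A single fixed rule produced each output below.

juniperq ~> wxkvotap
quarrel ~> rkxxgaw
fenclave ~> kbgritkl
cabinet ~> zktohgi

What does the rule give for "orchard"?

Rule — reverse the string, then shift every letter 6 places forward in the alphabet (wrapping around).
Working it through for "orchard": intermediate "drahcro", final "jxgnixu".

jxgnixu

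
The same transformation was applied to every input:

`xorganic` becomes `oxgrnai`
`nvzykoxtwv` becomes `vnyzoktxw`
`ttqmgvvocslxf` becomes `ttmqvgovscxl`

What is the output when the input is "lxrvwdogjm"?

xlvrdwgoj

Looking at the pairs, the operation is to delete the last character, then swap each adjacent pair of characters (1↔2, 3↔4, ...).
Applying both steps to "lxrvwdogjm": "lxrvwdogj", then "xlvrdwgoj".
(Check on "nvzykoxtwv": → "nvzykoxtw" → "vnyzoktxw" ✓)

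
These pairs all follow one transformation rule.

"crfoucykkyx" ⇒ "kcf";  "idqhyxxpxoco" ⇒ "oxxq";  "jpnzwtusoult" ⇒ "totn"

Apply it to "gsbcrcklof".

ocb

Rule — keep one character in every 3, starting at position 3 (positions 3rd, 6th, 9th, ...), then reverse the string.
Working it through for "gsbcrcklof": intermediate "bco", final "ocb".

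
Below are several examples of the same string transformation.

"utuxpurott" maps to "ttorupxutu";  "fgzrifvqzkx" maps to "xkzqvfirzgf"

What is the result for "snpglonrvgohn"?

The pattern: reverse the string.
Doing the same to "snpglonrvgohn": "nhogvrnolgpns".

nhogvrnolgpns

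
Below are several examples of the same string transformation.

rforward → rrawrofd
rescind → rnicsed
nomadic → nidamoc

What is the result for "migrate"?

The transformation: reverse the string, then swap the first and last characters.
On "migrate": the first step gives "etargim", and the second then gives "mtargie".

mtargie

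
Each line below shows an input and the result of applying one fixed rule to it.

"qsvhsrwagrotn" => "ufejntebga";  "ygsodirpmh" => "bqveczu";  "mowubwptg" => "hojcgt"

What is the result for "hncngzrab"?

atmeno

Each output is the input with this applied: shift every letter 13 places forward in the alphabet (wrapping around) — i.e. ROT13, then delete the first 3 characters.
On "hncngzrab": the first step gives "uapatmeno", and the second then gives "atmeno".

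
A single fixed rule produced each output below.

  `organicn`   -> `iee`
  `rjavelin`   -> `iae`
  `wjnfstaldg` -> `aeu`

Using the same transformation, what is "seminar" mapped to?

ei

The rule is to shift every letter 9 places backward in the alphabet (wrapping around), then keep only the vowels.
"seminar" → "jvdzeri" → "ei".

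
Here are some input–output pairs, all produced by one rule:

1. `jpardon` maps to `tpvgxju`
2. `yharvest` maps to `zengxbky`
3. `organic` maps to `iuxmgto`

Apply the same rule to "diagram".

Rule — move the last character to the front, then shift every letter 6 places forward in the alphabet (wrapping around).
For "diagram", step one produces "mdiagra"; step two turns that into "sjogmxg".
(Check on "organic": → "corgani" → "iuxmgto" ✓)

sjogmxg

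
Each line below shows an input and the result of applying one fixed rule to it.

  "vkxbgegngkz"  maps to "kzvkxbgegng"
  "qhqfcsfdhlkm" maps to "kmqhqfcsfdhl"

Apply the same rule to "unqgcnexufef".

efunqgcnexuf

The transformation: move the last 2 characters to the front (rotate right by 2).
Doing the same to "unqgcnexufef": "efunqgcnexuf".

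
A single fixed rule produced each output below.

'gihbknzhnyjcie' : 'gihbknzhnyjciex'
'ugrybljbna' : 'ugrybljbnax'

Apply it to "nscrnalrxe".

Rule — append "x".
For "nscrnalrxe" the result is "nscrnalrxex".

nscrnalrxex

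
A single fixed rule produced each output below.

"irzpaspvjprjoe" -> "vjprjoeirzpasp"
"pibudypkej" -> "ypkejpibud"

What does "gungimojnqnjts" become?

The transformation: swap the front and back halves of the string.
For "gungimojnqnjts" the result is "jnqnjtsgungimo".

jnqnjtsgungimo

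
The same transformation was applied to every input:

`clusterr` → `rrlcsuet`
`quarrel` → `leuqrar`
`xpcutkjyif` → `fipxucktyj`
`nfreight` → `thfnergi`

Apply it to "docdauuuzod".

dooddcuauuz

In each case the input is transformed by: move the last 2 characters to the front (rotate right by 2), then swap each adjacent pair of characters (1↔2, 3↔4, ...).
So "docdauuuzod" becomes "dooddcuauuz".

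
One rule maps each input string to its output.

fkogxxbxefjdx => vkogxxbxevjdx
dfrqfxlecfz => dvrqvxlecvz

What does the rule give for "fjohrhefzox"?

Rule — replace every "f" with "v".
"fjohrhefzox" → "vjohrhevzox".

vjohrhevzox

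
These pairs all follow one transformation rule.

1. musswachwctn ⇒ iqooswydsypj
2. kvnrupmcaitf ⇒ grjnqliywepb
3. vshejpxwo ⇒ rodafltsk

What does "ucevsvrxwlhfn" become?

In each case the input is transformed by: shift every letter 4 places backward in the alphabet (wrapping around).
For "ucevsvrxwlhfn" the result is "qyarorntshdbj".

qyarorntshdbj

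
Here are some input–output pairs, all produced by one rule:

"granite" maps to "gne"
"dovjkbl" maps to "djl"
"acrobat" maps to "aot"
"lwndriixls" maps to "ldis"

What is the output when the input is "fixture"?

What's happening: keep one character in every 3, starting at position 1 (positions 1st, 4th, 7th, ...).
For "fixture" the result is "fte".

fte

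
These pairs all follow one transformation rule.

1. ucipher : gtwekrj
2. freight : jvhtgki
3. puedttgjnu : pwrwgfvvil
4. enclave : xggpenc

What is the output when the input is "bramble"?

ngdtcod

Looking at the pairs, the operation is to shift every letter 2 places forward in the alphabet (wrapping around), then move the last 2 characters to the front (rotate right by 2).
On "bramble": the first step gives "dtcodng", and the second then gives "ngdtcod".
(Check on "enclave": → "gpencxg" → "xggpenc" ✓)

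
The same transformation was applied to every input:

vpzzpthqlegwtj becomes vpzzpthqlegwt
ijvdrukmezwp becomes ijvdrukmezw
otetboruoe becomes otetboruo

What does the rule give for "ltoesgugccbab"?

ltoesgugccba

The transformation: delete the last character.
For "ltoesgugccbab" the result is "ltoesgugccba".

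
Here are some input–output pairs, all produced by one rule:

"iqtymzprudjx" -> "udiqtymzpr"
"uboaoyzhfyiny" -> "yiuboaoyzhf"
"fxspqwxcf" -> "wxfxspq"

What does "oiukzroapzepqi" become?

Rule — delete the last 2 characters, then move the last 2 characters to the front (rotate right by 2).
"oiukzroapzepqi" → "oiukzroapzep" → "epoiukzroapz".

epoiukzroapz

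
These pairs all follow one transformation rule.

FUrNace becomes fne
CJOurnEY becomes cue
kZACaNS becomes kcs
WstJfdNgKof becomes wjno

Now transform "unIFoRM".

What's happening: keep one character in every 3, starting at position 1 (positions 1st, 4th, 7th, ...), then convert every letter to lowercase.
Working it through for "unIFoRM": intermediate "uFM", final "ufm".
(Check on "CJOurnEY": → "CuE" → "cue" ✓)

ufm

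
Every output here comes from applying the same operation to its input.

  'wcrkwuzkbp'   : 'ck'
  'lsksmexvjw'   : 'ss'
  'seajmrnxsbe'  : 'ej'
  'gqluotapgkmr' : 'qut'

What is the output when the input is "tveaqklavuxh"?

Rule — keep every other character starting from the second (positions 2nd, 4th, 6th, ...), then delete the last 3 characters.
For "tveaqklavuxh", step one produces "vakauh"; step two turns that into "vak".
(Check on "lsksmexvjw": → "ssevw" → "ss" ✓)

vak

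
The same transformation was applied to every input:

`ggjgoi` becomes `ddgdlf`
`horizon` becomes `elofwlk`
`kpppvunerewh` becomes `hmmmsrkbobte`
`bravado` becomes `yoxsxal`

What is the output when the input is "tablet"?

In each case the input is transformed by: shift every letter 3 places backward in the alphabet (wrapping around).
For "tablet" the result is "qxyibq".

qxyibq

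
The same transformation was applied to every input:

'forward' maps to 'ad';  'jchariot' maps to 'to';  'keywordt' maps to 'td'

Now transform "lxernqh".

The pattern: swap each adjacent pair of characters (1↔2, 3↔4, ...), then keep only the last 2 characters.
Working it through for "lxernqh": intermediate "xlreqnh", final "nh".

nh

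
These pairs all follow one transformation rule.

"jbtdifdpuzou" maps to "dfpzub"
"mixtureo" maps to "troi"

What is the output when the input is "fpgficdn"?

The pattern: move the first 2 characters to the end (rotate left by 2), then keep every other character starting from the second (positions 2nd, 4th, 6th, ...).
"fpgficdn" → "gficdnfp" → "fcnp".

fcnp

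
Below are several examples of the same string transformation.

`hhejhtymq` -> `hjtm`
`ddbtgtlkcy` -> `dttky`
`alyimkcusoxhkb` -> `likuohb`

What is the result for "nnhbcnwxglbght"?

nbnxlgt

Rule — keep every other character starting from the second (positions 2nd, 4th, 6th, ...).
For "nnhbcnwxglbght" the result is "nbnxlgt".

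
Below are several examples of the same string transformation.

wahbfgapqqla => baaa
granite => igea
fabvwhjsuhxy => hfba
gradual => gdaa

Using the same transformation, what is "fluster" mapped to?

Looking at the pairs, the operation is to sort the characters into reverse alphabetical order, then keep only the last 4 characters.
For "fluster", step one produces "utsrlfe"; step two turns that into "rlfe".
(Check on "wahbfgapqqla": → "wqqplhgfbaaa" → "baaa" ✓)

rlfe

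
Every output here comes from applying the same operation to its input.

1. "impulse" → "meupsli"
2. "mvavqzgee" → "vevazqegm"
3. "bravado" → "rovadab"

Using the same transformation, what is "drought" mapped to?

The rule is to swap the first and last characters, then swap each adjacent pair of characters (1↔2, 3↔4, ...).
"drought" → "rtuohgd".

rtuohgd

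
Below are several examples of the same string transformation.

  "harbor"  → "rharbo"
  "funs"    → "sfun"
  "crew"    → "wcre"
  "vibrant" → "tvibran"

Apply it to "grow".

wgro

Each output is the input with this applied: move the last character to the front.
For "grow" the result is "wgro".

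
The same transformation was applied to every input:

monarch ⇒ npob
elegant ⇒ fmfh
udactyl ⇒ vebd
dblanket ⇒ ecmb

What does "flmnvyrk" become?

gmno

In each case the input is transformed by: shift every letter 1 place forward in the alphabet (wrapping around), then keep only the first 4 characters.
On "flmnvyrk": the first step gives "gmnowzsl", and the second then gives "gmno".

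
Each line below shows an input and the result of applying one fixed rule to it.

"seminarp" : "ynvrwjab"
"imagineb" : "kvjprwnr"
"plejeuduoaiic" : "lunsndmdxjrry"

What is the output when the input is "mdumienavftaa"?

In each case the input is transformed by: swap the first and last characters, then shift every letter 9 places forward in the alphabet (wrapping around).
"mdumienavftaa" → "adumienavftam" → "jmdvrnwjeocjv".

jmdvrnwjeocjv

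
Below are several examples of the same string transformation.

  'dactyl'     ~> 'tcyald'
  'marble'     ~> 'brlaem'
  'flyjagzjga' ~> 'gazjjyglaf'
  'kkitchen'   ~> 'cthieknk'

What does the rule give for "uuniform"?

Rule — swap the front and back halves of the string, then take characters alternately from the front and the back (1st, last, 2nd, 2nd-last, ...).
Working it through for "uuniform": intermediate "formuuni", final "fionrumu".

fionrumu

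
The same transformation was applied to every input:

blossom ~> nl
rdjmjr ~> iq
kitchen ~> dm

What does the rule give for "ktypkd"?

What's happening: shift every letter 1 place backward in the alphabet (wrapping around), then keep only the last 2 characters.
Working it through for "ktypkd": intermediate "jsxojc", final "jc".

jc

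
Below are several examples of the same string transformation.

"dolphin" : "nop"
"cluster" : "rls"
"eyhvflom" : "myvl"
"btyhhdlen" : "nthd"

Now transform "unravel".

Each output is the input with this applied: move the last 2 characters to the front (rotate right by 2), then keep every other character starting from the second (positions 2nd, 4th, 6th, ...).
On "unravel": the first step gives "elunrav", and the second then gives "lna".

lna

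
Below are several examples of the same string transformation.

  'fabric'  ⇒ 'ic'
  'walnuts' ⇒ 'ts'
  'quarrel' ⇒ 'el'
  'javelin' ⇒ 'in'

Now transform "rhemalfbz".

bz

Each output is the input with this applied: keep only the last 2 characters.
"rhemalfbz" → "bz".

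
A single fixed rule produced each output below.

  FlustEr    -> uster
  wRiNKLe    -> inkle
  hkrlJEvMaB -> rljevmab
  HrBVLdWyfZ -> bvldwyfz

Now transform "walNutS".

lnuts

Looking at the pairs, the operation is to delete the first 2 characters, then convert every letter to lowercase.
On "walNutS": the first step gives "lNutS", and the second then gives "lnuts".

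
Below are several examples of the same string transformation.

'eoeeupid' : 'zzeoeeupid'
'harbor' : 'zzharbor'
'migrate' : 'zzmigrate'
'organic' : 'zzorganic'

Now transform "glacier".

The rule is to prepend "zz".
So "glacier" becomes "zzglacier".

zzglacier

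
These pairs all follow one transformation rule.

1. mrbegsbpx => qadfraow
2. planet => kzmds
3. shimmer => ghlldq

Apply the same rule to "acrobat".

The pattern: shift every letter 1 place backward in the alphabet (wrapping around), then delete the first character.
Starting from "acrobat": after the first operation, "zbqnazs"; after the second, "bqnazs".
(Check on "shimmer": → "rghlldq" → "ghlldq" ✓)

bqnazs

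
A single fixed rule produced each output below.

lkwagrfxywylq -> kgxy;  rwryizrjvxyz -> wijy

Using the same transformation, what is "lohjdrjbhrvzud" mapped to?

Rule — keep one character in every 3, starting at position 2 (positions 2nd, 5th, 8th, ...).
"lohjdrjbhrvzud" → "odbvd".

odbvd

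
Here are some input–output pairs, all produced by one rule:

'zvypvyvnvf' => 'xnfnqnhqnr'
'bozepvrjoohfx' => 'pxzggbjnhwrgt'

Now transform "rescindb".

Looking at the pairs, the operation is to shift every letter 8 places backward in the alphabet (wrapping around), then reverse the string.
For "rescindb", step one produces "jwkuafvt"; step two turns that into "tvfaukwj".

tvfaukwj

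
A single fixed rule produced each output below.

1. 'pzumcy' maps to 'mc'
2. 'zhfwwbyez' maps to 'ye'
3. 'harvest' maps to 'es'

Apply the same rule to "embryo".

In each case the input is transformed by: delete the last character, then keep only the last 2 characters.
"embryo" → "embry" → "ry".

ry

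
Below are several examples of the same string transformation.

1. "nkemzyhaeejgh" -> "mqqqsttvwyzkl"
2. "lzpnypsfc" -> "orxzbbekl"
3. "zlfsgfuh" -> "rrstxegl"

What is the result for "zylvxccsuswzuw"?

ooxeegghiijkll

What's happening: sort the characters into alphabetical order, then shift every letter 12 places forward in the alphabet (wrapping around).
Applying both steps to "zylvxccsuswzuw": "cclssuuvwwxyzz", then "ooxeegghiijkll".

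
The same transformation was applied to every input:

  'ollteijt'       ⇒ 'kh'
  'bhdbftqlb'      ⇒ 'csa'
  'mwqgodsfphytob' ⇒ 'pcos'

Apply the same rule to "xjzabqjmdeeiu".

ypch

The rule is to shift every letter 1 place backward in the alphabet (wrapping around), then keep one character in every 3, starting at position 3 (positions 3rd, 6th, 9th, ...).
On "xjzabqjmdeeiu": the first step gives "wiyzapilcddht", and the second then gives "ypch".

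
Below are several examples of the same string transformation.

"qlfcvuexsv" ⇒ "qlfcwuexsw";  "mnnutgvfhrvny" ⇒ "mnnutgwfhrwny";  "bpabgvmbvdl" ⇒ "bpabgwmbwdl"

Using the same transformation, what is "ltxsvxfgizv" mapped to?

Each output is the input with this applied: replace every "v" with "w".
So "ltxsvxfgizv" becomes "ltxswxfgizw".

ltxswxfgizw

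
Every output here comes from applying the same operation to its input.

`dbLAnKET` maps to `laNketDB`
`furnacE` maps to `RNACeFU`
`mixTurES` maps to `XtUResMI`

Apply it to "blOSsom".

Looking at the pairs, the operation is to flip the case of every letter, then move the first 2 characters to the end (rotate left by 2).
For "blOSsom", step one produces "BLosSOM"; step two turns that into "osSOMBL".

osSOMBL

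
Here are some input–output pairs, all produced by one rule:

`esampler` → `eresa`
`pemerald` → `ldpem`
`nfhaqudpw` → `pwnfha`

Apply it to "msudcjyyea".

eamsudc

Rule — move the last 2 characters to the front (rotate right by 2), then delete the last 3 characters.
"msudcjyyea" → "eamsudcjyy" → "eamsudc".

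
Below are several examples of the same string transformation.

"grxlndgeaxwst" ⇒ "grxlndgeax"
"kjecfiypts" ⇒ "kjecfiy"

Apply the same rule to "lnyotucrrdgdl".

Each output is the input with this applied: delete the last 3 characters.
On "lnyotucrrdgdl" that produces "lnyotucrrd".

lnyotucrrd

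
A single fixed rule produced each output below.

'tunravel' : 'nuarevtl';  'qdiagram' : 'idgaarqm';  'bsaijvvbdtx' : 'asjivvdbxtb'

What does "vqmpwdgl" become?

mqwpgdvl

Each output is the input with this applied: move the first character to the end, then swap each adjacent pair of characters (1↔2, 3↔4, ...).
"vqmpwdgl" → "mqwpgdvl".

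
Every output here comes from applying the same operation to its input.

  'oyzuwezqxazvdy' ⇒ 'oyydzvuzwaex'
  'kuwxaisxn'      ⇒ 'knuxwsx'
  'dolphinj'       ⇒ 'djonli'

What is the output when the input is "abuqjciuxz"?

Each output is the input with this applied: take characters alternately from the front and the back (1st, last, 2nd, 2nd-last, ...), then delete the last 2 characters.
Doing the same to "abuqjciuxz": "azbxuuqi".

azbxuuqi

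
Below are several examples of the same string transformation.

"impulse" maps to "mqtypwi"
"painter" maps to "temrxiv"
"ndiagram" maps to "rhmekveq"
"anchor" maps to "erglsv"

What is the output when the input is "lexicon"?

The rule is to shift every letter 4 places forward in the alphabet (wrapping around).
Applying that to "lexicon" gives "pibmgsr".

pibmgsr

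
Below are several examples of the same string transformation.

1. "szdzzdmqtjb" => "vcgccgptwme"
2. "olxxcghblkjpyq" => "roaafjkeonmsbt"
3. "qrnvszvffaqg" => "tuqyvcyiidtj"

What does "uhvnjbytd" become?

xkyqmebwg

Rule — shift every letter 3 places forward in the alphabet (wrapping around).
Doing the same to "uhvnjbytd": "xkyqmebwg".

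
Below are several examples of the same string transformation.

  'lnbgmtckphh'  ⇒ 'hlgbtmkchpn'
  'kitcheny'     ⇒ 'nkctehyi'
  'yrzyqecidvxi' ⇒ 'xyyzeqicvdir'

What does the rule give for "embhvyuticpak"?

kehbyvtuciapm

In each case the input is transformed by: swap each adjacent pair of characters (1↔2, 3↔4, ...), then swap the first and last characters.
Doing the same to "embhvyuticpak": "kehbyvtuciapm".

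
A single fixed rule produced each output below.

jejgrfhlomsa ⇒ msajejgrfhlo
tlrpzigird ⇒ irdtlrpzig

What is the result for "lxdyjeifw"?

In each case the input is transformed by: move the last 3 characters to the front (rotate right by 3).
Doing the same to "lxdyjeifw": "ifwlxdyje".

ifwlxdyje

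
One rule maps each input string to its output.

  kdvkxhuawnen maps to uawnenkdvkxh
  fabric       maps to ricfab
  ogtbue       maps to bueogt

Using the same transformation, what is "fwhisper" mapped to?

The pattern: swap the front and back halves of the string.
"fwhisper" → "sperfwhi".

sperfwhi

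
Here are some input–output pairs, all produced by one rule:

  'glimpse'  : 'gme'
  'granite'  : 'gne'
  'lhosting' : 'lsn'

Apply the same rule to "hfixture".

The rule is to keep one character in every 3, starting at position 1 (positions 1st, 4th, 7th, ...).
For "hfixture" the result is "hxr".

hxr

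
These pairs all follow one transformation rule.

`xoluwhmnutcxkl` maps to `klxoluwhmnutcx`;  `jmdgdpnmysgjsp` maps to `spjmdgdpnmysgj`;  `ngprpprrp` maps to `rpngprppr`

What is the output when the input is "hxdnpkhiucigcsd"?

sdhxdnpkhiucigc

In each case the input is transformed by: move the last 2 characters to the front (rotate right by 2).
Doing the same to "hxdnpkhiucigcsd": "sdhxdnpkhiucigc".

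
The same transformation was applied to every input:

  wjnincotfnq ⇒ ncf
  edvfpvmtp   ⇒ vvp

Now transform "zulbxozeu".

The pattern: keep one character in every 3, starting at position 3 (positions 3rd, 6th, 9th, ...).
Doing the same to "zulbxozeu": "lou".

lou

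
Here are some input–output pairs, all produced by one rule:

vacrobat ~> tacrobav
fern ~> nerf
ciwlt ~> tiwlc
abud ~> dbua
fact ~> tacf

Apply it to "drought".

The rule is to swap the first and last characters.
For "drought" the result is "troughd".

troughd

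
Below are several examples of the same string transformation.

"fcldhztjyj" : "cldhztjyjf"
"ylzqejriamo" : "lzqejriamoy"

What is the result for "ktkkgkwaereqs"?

The transformation: move the first character to the end.
So "ktkkgkwaereqs" becomes "tkkgkwaereqsk".

tkkgkwaereqsk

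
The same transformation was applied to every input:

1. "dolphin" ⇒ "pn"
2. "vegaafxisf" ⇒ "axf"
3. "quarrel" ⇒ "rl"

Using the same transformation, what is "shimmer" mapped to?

Rule — keep one character in every 3, starting at position 1 (positions 1st, 4th, 7th, ...), then delete the first character.
Applying both steps to "shimmer": "smr", then "mr".

mr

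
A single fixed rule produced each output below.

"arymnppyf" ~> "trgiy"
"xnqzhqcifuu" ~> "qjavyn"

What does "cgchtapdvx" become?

vvmio

Each output is the input with this applied: shift every letter 7 places backward in the alphabet (wrapping around), then keep every other character starting from the first (positions 1st, 3rd, 5th, ...).
For "cgchtapdvx", step one produces "vzvamtiwoq"; step two turns that into "vvmio".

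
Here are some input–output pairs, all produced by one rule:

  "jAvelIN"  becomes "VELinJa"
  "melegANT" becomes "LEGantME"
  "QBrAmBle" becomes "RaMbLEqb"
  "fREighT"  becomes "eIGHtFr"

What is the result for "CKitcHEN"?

ITChenck

Rule — flip the case of every letter, then move the first 2 characters to the end (rotate left by 2).
Applying both steps to "CKitcHEN": "ckITChen", then "ITChenck".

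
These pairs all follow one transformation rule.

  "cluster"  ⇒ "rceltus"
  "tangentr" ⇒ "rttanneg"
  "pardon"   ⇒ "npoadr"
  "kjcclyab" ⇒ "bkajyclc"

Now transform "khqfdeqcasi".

Rule — take characters alternately from the front and the back (1st, last, 2nd, 2nd-last, ...), then swap each adjacent pair of characters (1↔2, 3↔4, ...).
For "khqfdeqcasi", step one produces "kihsqafcdqe"; step two turns that into "ikshaqcfqde".
(Check on "pardon": → "pnaord" → "npoadr" ✓)

ikshaqcfqde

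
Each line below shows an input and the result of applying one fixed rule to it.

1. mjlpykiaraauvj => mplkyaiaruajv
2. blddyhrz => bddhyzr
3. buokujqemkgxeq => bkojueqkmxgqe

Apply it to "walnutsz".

wnltuzs

What's happening: swap each adjacent pair of characters (1↔2, 3↔4, ...), then delete the first character.
"walnutsz" → "awnltuzs" → "wnltuzs".
(Check on "blddyhrz": → "lbddhyzr" → "bddhyzr" ✓)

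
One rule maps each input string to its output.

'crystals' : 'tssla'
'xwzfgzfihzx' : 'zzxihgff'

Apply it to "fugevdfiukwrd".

wvurkifedd

In each case the input is transformed by: delete the first 3 characters, then sort the characters into reverse alphabetical order.
On "fugevdfiukwrd": the first step gives "evdfiukwrd", and the second then gives "wvurkifedd".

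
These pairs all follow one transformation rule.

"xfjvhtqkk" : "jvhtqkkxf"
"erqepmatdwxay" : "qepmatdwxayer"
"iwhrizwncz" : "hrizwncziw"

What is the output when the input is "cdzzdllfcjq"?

Rule — move the first 2 characters to the end (rotate left by 2).
Applying that to "cdzzdllfcjq" gives "zzdllfcjqcd".

zzdllfcjqcd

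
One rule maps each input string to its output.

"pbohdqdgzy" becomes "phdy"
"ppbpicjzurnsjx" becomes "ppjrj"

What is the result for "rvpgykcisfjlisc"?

What's happening: keep one character in every 3, starting at position 1 (positions 1st, 4th, 7th, ...).
"rvpgykcisfjlisc" → "rgcfi".

rgcfi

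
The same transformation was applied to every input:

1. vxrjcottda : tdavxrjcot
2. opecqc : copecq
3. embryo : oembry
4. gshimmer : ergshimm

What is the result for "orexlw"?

In each case the input is transformed by: move the first 2 characters to the end (rotate left by 2), then swap the front and back halves of the string.
For "orexlw", step one produces "exlwor"; step two turns that into "worexl".
(Check on "embryo": → "bryoem" → "oembry" ✓)

worexl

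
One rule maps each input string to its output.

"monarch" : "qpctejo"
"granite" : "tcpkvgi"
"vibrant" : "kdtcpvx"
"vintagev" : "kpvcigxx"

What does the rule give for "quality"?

Each output is the input with this applied: move the first character to the end, then shift every letter 2 places forward in the alphabet (wrapping around).
For "quality", step one produces "ualityq"; step two turns that into "wcnkvas".
(Check on "monarch": → "onarchm" → "qpctejo" ✓)

wcnkvas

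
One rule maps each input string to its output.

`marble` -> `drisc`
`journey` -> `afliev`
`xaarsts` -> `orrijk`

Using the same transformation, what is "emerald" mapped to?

vdvirc

The transformation: shift every letter 9 places backward in the alphabet (wrapping around), then delete the last character.
For "emerald" the result is "vdvirc".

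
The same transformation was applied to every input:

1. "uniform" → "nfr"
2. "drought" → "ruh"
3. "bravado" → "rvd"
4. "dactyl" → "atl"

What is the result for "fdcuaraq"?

durq

The pattern: keep every other character starting from the second (positions 2nd, 4th, 6th, ...).
"fdcuaraq" → "durq".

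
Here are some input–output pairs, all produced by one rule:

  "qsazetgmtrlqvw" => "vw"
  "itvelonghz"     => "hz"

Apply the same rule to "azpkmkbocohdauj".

uj

Looking at the pairs, the operation is to keep only the last 2 characters.
Doing the same to "azpkmkbocohdauj": "uj".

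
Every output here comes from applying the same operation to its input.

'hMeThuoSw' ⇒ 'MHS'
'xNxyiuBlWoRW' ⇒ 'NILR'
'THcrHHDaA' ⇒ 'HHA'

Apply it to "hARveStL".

AEL

Rule — keep one character in every 3, starting at position 2 (positions 2nd, 5th, 8th, ...), then convert every letter to uppercase.
"hARveStL" → "AeL" → "AEL".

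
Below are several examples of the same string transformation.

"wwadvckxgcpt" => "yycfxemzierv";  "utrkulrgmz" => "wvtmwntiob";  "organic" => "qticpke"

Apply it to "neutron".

The pattern: shift every letter 2 places forward in the alphabet (wrapping around).
On "neutron" that produces "pgwvtqp".

pgwvtqp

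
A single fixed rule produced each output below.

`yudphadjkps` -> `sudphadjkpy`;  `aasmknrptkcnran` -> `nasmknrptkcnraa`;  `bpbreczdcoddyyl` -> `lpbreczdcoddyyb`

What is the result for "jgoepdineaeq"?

The rule is to swap the first and last characters.
On "jgoepdineaeq" that produces "qgoepdineaej".

qgoepdineaej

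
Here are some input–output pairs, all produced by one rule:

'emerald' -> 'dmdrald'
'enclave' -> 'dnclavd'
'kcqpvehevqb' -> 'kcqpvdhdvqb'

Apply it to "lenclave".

ldnclavd

The pattern: replace every "e" with "d".
Applying that to "lenclave" gives "ldnclavd".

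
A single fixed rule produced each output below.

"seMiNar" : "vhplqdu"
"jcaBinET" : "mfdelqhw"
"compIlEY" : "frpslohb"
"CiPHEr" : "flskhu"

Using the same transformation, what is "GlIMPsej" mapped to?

jolpsvhm

The pattern: shift every letter 3 places forward in the alphabet (wrapping around), then convert every letter to lowercase.
Applying both steps to "GlIMPsej": "JoLPSvhm", then "jolpsvhm".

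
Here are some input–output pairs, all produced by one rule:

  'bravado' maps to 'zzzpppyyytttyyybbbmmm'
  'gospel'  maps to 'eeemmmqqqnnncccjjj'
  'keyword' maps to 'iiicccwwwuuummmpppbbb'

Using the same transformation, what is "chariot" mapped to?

aaafffyyypppgggmmmrrr

In each case the input is transformed by: repeat every character 3 times, then shift every letter 2 places backward in the alphabet (wrapping around).
Starting from "chariot": after the first operation, "ccchhhaaarrriiiooottt"; after the second, "aaafffyyypppgggmmmrrr".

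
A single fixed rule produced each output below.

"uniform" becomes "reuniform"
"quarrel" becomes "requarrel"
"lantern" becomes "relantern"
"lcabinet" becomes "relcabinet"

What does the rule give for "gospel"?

regospel

The pattern: prepend "re".
Doing the same to "gospel": "regospel".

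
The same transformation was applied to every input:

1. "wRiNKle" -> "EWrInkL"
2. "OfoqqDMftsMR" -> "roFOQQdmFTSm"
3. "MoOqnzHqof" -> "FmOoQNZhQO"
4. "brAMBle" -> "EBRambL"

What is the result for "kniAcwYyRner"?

RKNIaCWyYrNE

In each case the input is transformed by: move the last character to the front, then flip the case of every letter.
Starting from "kniAcwYyRner": after the first operation, "rkniAcwYyRne"; after the second, "RKNIaCWyYrNE".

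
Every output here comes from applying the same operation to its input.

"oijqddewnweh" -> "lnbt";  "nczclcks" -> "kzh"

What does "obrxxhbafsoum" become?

luypj

Rule — shift every letter 3 places backward in the alphabet (wrapping around), then keep one character in every 3, starting at position 1 (positions 1st, 4th, 7th, ...).
Working it through for "obrxxhbafsoum": intermediate "lyouueyxcplrj", final "luypj".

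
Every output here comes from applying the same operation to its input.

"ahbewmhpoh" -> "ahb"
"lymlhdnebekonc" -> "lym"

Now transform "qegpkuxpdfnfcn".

The rule is to keep only the first 3 characters.
Doing the same to "qegpkuxpdfnfcn": "qeg".

qeg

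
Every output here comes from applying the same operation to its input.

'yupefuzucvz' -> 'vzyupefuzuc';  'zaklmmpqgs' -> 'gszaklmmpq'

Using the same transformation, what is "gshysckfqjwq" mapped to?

In each case the input is transformed by: move the last 2 characters to the front (rotate right by 2).
Applying that to "gshysckfqjwq" gives "wqgshysckfqj".

wqgshysckfqj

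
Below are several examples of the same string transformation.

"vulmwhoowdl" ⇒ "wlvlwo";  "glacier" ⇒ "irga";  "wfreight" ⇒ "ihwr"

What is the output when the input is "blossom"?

smbo

What's happening: keep every other character starting from the first (positions 1st, 3rd, 5th, ...), then move the last 2 characters to the front (rotate right by 2).
"blossom" → "bosm" → "smbo".
(Check on "wfreight": → "wrih" → "ihwr" ✓)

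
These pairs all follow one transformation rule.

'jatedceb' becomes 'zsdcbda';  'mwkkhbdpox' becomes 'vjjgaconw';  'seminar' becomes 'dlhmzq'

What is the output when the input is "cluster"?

Rule — delete the first character, then shift every letter 1 place backward in the alphabet (wrapping around).
"cluster" → "luster" → "ktrsdq".

ktrsdq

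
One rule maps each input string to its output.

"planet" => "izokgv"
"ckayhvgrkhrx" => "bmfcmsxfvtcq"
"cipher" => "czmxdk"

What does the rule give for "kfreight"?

dbcofamz

In each case the input is transformed by: swap the front and back halves of the string, then shift every letter 5 places backward in the alphabet (wrapping around).
Applying both steps to "kfreight": "ightkfre", then "dbcofamz".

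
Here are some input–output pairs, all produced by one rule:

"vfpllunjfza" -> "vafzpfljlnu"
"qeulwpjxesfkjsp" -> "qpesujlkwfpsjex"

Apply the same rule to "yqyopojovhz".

Each output is the input with this applied: take characters alternately from the front and the back (1st, last, 2nd, 2nd-last, ...).
On "yqyopojovhz" that produces "yzqhyvoopjo".

yzqhyvoopjo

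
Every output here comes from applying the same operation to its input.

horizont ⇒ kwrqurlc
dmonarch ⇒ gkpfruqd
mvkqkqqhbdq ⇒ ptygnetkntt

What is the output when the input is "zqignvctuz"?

cctxlwjfqy

What's happening: take characters alternately from the front and the back (1st, last, 2nd, 2nd-last, ...), then shift every letter 3 places forward in the alphabet (wrapping around).
"zqignvctuz" → "zzquitgcnv" → "cctxlwjfqy".
(Check on "dmonarch": → "dhmcorna" → "gkpfruqd" ✓)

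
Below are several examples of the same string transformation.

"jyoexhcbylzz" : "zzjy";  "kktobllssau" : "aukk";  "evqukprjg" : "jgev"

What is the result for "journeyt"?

The rule is to move the first 2 characters to the end (rotate left by 2), then keep only the last 4 characters.
For "journeyt", step one produces "urneytjo"; step two turns that into "ytjo".

ytjo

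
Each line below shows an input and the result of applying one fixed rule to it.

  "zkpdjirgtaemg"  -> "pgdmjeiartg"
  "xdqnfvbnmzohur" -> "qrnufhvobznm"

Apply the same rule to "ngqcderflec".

What's happening: delete the first 2 characters, then take characters alternately from the front and the back (1st, last, 2nd, 2nd-last, ...).
So "ngqcderflec" becomes "qccedlefr".
(Check on "xdqnfvbnmzohur": → "qnfvbnmzohur" → "qrnufhvobznm" ✓)

qccedlefr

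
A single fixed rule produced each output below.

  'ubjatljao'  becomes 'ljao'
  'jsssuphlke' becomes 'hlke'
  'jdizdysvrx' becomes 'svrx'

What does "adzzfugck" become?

What's happening: keep only the last 4 characters.
Applying that to "adzzfugck" gives "ugck".

ugck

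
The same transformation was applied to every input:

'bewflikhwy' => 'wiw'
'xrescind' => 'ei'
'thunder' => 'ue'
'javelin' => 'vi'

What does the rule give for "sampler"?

The pattern: keep one character in every 3, starting at position 3 (positions 3rd, 6th, 9th, ...).
Doing the same to "sampler": "me".

me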